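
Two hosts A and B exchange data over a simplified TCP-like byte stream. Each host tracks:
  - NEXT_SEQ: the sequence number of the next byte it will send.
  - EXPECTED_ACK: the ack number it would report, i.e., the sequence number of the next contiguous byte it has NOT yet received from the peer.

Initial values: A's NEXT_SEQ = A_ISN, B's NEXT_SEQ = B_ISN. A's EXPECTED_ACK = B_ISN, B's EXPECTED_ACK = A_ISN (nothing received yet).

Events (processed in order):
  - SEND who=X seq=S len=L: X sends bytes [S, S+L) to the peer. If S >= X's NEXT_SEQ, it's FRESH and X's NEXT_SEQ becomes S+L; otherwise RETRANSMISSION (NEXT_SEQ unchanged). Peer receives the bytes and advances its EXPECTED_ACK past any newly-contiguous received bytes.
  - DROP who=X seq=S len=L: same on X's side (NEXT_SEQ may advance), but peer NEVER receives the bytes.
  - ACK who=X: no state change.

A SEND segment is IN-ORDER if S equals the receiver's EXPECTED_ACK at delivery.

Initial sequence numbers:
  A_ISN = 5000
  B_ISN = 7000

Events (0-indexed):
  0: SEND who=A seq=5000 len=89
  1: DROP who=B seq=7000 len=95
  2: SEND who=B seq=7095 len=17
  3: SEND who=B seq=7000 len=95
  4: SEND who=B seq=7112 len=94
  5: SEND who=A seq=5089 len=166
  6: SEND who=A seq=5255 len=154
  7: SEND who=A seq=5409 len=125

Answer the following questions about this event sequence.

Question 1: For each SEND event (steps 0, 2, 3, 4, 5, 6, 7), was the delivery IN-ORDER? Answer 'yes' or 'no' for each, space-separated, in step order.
Step 0: SEND seq=5000 -> in-order
Step 2: SEND seq=7095 -> out-of-order
Step 3: SEND seq=7000 -> in-order
Step 4: SEND seq=7112 -> in-order
Step 5: SEND seq=5089 -> in-order
Step 6: SEND seq=5255 -> in-order
Step 7: SEND seq=5409 -> in-order

Answer: yes no yes yes yes yes yes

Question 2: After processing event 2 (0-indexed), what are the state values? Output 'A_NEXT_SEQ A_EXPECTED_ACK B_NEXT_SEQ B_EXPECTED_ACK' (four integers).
After event 0: A_seq=5089 A_ack=7000 B_seq=7000 B_ack=5089
After event 1: A_seq=5089 A_ack=7000 B_seq=7095 B_ack=5089
After event 2: A_seq=5089 A_ack=7000 B_seq=7112 B_ack=5089

5089 7000 7112 5089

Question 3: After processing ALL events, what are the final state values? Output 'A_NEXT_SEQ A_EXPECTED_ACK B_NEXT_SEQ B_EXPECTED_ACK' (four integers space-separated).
After event 0: A_seq=5089 A_ack=7000 B_seq=7000 B_ack=5089
After event 1: A_seq=5089 A_ack=7000 B_seq=7095 B_ack=5089
After event 2: A_seq=5089 A_ack=7000 B_seq=7112 B_ack=5089
After event 3: A_seq=5089 A_ack=7112 B_seq=7112 B_ack=5089
After event 4: A_seq=5089 A_ack=7206 B_seq=7206 B_ack=5089
After event 5: A_seq=5255 A_ack=7206 B_seq=7206 B_ack=5255
After event 6: A_seq=5409 A_ack=7206 B_seq=7206 B_ack=5409
After event 7: A_seq=5534 A_ack=7206 B_seq=7206 B_ack=5534

Answer: 5534 7206 7206 5534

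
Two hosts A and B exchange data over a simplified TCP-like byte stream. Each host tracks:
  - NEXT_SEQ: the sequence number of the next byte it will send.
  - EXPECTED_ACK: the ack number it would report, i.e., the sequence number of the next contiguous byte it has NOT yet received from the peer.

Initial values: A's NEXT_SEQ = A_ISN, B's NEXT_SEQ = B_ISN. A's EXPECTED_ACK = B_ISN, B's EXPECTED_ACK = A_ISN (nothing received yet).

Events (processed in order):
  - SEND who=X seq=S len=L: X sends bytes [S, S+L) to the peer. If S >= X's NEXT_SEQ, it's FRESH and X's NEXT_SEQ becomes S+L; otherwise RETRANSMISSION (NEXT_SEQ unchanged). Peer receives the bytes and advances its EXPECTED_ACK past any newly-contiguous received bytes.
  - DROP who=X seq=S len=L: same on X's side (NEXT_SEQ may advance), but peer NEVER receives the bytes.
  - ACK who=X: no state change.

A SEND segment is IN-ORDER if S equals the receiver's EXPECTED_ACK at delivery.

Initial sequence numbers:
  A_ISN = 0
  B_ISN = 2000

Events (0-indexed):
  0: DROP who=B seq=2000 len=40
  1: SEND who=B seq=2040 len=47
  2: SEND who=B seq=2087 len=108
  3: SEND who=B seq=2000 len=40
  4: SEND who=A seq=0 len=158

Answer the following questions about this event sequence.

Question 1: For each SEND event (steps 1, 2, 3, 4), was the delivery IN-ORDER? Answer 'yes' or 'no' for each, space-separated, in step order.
Step 1: SEND seq=2040 -> out-of-order
Step 2: SEND seq=2087 -> out-of-order
Step 3: SEND seq=2000 -> in-order
Step 4: SEND seq=0 -> in-order

Answer: no no yes yes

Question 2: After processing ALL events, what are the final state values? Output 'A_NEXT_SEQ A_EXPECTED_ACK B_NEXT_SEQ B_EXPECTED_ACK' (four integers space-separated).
After event 0: A_seq=0 A_ack=2000 B_seq=2040 B_ack=0
After event 1: A_seq=0 A_ack=2000 B_seq=2087 B_ack=0
After event 2: A_seq=0 A_ack=2000 B_seq=2195 B_ack=0
After event 3: A_seq=0 A_ack=2195 B_seq=2195 B_ack=0
After event 4: A_seq=158 A_ack=2195 B_seq=2195 B_ack=158

Answer: 158 2195 2195 158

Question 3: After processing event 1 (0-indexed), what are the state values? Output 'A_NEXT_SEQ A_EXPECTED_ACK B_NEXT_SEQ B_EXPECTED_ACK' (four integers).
After event 0: A_seq=0 A_ack=2000 B_seq=2040 B_ack=0
After event 1: A_seq=0 A_ack=2000 B_seq=2087 B_ack=0

0 2000 2087 0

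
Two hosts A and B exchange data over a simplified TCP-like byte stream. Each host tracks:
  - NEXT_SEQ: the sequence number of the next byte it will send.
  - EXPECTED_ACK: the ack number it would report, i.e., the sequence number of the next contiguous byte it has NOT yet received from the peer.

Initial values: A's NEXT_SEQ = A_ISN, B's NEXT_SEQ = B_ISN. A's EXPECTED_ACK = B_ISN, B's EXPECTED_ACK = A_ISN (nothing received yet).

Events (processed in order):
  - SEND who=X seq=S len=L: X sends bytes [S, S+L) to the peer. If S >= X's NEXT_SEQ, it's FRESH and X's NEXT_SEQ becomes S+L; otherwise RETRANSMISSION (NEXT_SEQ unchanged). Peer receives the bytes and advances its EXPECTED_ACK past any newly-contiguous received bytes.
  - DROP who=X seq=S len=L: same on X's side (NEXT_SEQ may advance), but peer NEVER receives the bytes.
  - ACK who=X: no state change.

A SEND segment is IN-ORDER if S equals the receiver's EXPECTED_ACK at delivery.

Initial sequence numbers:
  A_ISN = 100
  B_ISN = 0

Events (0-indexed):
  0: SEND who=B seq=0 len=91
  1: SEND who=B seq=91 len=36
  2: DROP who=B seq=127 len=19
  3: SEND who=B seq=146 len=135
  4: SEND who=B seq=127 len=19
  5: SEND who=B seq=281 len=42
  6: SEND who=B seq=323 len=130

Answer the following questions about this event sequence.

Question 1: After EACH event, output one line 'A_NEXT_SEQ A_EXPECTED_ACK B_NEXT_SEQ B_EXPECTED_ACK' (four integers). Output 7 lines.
100 91 91 100
100 127 127 100
100 127 146 100
100 127 281 100
100 281 281 100
100 323 323 100
100 453 453 100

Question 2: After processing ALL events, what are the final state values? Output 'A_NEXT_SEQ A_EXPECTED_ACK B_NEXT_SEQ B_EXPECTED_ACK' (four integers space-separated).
After event 0: A_seq=100 A_ack=91 B_seq=91 B_ack=100
After event 1: A_seq=100 A_ack=127 B_seq=127 B_ack=100
After event 2: A_seq=100 A_ack=127 B_seq=146 B_ack=100
After event 3: A_seq=100 A_ack=127 B_seq=281 B_ack=100
After event 4: A_seq=100 A_ack=281 B_seq=281 B_ack=100
After event 5: A_seq=100 A_ack=323 B_seq=323 B_ack=100
After event 6: A_seq=100 A_ack=453 B_seq=453 B_ack=100

Answer: 100 453 453 100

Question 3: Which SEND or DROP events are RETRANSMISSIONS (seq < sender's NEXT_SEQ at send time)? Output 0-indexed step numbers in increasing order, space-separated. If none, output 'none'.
Step 0: SEND seq=0 -> fresh
Step 1: SEND seq=91 -> fresh
Step 2: DROP seq=127 -> fresh
Step 3: SEND seq=146 -> fresh
Step 4: SEND seq=127 -> retransmit
Step 5: SEND seq=281 -> fresh
Step 6: SEND seq=323 -> fresh

Answer: 4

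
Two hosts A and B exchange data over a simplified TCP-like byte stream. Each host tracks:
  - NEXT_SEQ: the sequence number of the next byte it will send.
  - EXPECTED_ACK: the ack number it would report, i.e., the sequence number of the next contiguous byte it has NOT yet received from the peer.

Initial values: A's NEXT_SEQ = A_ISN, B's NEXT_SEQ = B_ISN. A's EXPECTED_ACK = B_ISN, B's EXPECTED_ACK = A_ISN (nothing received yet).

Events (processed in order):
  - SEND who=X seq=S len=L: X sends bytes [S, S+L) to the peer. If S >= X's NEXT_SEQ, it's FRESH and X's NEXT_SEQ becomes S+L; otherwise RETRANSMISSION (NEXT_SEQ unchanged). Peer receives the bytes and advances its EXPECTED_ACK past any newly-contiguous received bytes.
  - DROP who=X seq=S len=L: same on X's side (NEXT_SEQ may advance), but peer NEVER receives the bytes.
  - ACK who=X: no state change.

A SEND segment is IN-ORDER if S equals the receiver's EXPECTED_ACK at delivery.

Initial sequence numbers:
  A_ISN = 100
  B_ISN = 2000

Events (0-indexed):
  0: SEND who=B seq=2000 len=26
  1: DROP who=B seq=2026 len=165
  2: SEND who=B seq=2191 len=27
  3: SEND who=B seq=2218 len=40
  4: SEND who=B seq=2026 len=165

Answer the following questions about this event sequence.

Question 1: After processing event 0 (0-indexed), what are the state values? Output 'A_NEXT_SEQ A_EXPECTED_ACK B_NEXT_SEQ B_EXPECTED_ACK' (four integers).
After event 0: A_seq=100 A_ack=2026 B_seq=2026 B_ack=100

100 2026 2026 100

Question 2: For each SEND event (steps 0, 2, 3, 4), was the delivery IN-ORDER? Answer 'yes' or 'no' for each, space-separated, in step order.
Step 0: SEND seq=2000 -> in-order
Step 2: SEND seq=2191 -> out-of-order
Step 3: SEND seq=2218 -> out-of-order
Step 4: SEND seq=2026 -> in-order

Answer: yes no no yes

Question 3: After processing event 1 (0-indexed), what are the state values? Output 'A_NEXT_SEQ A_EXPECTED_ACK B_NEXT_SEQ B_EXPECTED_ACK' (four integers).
After event 0: A_seq=100 A_ack=2026 B_seq=2026 B_ack=100
After event 1: A_seq=100 A_ack=2026 B_seq=2191 B_ack=100

100 2026 2191 100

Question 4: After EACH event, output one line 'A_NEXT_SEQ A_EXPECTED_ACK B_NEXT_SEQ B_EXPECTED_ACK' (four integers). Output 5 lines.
100 2026 2026 100
100 2026 2191 100
100 2026 2218 100
100 2026 2258 100
100 2258 2258 100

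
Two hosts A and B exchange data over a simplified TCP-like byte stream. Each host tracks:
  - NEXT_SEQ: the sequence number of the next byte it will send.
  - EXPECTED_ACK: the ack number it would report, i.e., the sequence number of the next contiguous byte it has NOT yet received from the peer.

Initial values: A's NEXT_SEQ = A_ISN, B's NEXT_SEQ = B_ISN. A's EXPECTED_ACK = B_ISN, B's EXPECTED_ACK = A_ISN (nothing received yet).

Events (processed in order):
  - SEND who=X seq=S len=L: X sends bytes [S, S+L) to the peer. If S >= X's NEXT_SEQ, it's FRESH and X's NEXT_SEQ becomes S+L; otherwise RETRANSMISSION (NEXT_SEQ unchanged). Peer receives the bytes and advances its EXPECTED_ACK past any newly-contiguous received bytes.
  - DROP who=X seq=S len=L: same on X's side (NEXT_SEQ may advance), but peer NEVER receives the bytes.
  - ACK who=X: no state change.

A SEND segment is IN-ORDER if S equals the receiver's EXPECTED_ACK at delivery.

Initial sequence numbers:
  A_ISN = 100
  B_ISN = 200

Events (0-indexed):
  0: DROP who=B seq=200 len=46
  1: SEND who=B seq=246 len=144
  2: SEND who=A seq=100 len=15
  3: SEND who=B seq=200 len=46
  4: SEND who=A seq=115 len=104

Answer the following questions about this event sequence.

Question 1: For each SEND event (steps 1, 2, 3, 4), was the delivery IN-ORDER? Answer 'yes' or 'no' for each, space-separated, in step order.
Step 1: SEND seq=246 -> out-of-order
Step 2: SEND seq=100 -> in-order
Step 3: SEND seq=200 -> in-order
Step 4: SEND seq=115 -> in-order

Answer: no yes yes yes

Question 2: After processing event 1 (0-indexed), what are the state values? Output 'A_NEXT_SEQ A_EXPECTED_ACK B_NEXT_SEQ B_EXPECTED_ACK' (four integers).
After event 0: A_seq=100 A_ack=200 B_seq=246 B_ack=100
After event 1: A_seq=100 A_ack=200 B_seq=390 B_ack=100

100 200 390 100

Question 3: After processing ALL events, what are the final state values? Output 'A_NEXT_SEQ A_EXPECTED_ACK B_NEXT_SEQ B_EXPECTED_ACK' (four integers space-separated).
Answer: 219 390 390 219

Derivation:
After event 0: A_seq=100 A_ack=200 B_seq=246 B_ack=100
After event 1: A_seq=100 A_ack=200 B_seq=390 B_ack=100
After event 2: A_seq=115 A_ack=200 B_seq=390 B_ack=115
After event 3: A_seq=115 A_ack=390 B_seq=390 B_ack=115
After event 4: A_seq=219 A_ack=390 B_seq=390 B_ack=219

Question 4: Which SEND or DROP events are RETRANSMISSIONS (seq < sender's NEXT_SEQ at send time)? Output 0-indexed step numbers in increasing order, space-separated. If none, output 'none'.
Step 0: DROP seq=200 -> fresh
Step 1: SEND seq=246 -> fresh
Step 2: SEND seq=100 -> fresh
Step 3: SEND seq=200 -> retransmit
Step 4: SEND seq=115 -> fresh

Answer: 3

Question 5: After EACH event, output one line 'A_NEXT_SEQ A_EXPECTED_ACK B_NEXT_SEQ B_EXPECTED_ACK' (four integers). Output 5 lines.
100 200 246 100
100 200 390 100
115 200 390 115
115 390 390 115
219 390 390 219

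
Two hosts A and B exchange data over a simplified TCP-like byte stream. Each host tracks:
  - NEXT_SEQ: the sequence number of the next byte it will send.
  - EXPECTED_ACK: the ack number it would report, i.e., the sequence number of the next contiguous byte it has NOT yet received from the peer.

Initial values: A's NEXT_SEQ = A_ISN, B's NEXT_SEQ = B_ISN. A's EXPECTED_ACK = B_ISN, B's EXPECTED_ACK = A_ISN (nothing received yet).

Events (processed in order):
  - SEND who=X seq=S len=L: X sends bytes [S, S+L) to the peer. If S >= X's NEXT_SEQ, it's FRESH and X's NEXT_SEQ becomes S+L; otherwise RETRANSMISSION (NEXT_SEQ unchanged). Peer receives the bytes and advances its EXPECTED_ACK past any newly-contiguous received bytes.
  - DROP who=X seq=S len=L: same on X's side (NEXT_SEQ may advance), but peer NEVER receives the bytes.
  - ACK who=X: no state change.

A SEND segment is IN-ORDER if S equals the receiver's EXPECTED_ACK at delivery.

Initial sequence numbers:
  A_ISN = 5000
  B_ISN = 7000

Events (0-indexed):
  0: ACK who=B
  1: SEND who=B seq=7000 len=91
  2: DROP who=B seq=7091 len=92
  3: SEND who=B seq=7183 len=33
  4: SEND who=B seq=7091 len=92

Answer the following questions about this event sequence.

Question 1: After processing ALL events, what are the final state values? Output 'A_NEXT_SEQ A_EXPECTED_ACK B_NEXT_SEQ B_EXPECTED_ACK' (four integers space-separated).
Answer: 5000 7216 7216 5000

Derivation:
After event 0: A_seq=5000 A_ack=7000 B_seq=7000 B_ack=5000
After event 1: A_seq=5000 A_ack=7091 B_seq=7091 B_ack=5000
After event 2: A_seq=5000 A_ack=7091 B_seq=7183 B_ack=5000
After event 3: A_seq=5000 A_ack=7091 B_seq=7216 B_ack=5000
After event 4: A_seq=5000 A_ack=7216 B_seq=7216 B_ack=5000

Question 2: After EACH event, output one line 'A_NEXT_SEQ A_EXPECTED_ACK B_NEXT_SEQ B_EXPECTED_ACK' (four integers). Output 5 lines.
5000 7000 7000 5000
5000 7091 7091 5000
5000 7091 7183 5000
5000 7091 7216 5000
5000 7216 7216 5000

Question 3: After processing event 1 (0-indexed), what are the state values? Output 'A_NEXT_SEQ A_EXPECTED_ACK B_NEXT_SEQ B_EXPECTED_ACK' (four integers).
After event 0: A_seq=5000 A_ack=7000 B_seq=7000 B_ack=5000
After event 1: A_seq=5000 A_ack=7091 B_seq=7091 B_ack=5000

5000 7091 7091 5000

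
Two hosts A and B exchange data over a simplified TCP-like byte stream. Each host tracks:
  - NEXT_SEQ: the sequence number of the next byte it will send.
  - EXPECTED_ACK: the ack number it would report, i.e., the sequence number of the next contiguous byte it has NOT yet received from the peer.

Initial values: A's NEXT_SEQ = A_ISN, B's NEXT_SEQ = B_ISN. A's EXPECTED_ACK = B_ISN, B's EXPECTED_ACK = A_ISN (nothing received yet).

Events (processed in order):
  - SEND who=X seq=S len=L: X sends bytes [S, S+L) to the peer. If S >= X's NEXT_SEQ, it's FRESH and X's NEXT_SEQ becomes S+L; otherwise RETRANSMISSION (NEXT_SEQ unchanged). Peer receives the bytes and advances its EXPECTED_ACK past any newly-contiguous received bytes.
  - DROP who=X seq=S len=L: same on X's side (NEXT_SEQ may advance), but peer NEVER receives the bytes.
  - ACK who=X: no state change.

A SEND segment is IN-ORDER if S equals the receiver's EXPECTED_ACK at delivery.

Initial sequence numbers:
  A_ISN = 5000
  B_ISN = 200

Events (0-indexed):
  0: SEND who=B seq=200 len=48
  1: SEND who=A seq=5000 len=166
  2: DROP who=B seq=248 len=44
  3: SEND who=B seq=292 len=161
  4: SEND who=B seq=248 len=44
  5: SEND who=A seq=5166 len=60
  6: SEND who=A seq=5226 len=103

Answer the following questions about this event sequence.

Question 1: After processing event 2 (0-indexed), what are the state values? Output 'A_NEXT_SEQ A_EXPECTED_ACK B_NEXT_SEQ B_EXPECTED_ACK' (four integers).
After event 0: A_seq=5000 A_ack=248 B_seq=248 B_ack=5000
After event 1: A_seq=5166 A_ack=248 B_seq=248 B_ack=5166
After event 2: A_seq=5166 A_ack=248 B_seq=292 B_ack=5166

5166 248 292 5166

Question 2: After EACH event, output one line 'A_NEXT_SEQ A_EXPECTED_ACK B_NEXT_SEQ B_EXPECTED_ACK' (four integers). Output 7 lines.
5000 248 248 5000
5166 248 248 5166
5166 248 292 5166
5166 248 453 5166
5166 453 453 5166
5226 453 453 5226
5329 453 453 5329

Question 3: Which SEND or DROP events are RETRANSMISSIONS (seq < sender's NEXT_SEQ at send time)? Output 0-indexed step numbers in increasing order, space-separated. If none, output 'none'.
Answer: 4

Derivation:
Step 0: SEND seq=200 -> fresh
Step 1: SEND seq=5000 -> fresh
Step 2: DROP seq=248 -> fresh
Step 3: SEND seq=292 -> fresh
Step 4: SEND seq=248 -> retransmit
Step 5: SEND seq=5166 -> fresh
Step 6: SEND seq=5226 -> fresh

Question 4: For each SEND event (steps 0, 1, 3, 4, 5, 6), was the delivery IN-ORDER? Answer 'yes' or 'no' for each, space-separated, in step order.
Step 0: SEND seq=200 -> in-order
Step 1: SEND seq=5000 -> in-order
Step 3: SEND seq=292 -> out-of-order
Step 4: SEND seq=248 -> in-order
Step 5: SEND seq=5166 -> in-order
Step 6: SEND seq=5226 -> in-order

Answer: yes yes no yes yes yes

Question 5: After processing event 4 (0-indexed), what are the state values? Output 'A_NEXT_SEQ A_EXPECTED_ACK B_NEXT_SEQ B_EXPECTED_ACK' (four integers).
After event 0: A_seq=5000 A_ack=248 B_seq=248 B_ack=5000
After event 1: A_seq=5166 A_ack=248 B_seq=248 B_ack=5166
After event 2: A_seq=5166 A_ack=248 B_seq=292 B_ack=5166
After event 3: A_seq=5166 A_ack=248 B_seq=453 B_ack=5166
After event 4: A_seq=5166 A_ack=453 B_seq=453 B_ack=5166

5166 453 453 5166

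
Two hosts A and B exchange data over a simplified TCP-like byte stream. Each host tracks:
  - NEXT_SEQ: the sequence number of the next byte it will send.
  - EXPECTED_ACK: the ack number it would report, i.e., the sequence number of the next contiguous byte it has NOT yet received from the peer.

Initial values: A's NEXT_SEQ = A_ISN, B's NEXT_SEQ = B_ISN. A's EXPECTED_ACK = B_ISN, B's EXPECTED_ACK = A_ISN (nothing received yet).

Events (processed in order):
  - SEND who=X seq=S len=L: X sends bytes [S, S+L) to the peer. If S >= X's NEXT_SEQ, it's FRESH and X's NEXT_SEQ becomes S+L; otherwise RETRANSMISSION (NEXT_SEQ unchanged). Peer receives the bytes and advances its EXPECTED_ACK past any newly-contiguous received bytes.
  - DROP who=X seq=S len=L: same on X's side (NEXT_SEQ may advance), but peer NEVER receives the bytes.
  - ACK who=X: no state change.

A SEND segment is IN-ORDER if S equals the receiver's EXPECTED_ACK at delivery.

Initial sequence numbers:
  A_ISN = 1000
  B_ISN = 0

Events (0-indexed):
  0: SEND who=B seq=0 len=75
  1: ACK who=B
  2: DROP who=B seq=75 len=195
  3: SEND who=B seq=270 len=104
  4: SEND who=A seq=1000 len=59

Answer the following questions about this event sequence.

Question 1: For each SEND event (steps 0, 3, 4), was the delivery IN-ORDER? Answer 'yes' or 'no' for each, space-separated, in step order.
Step 0: SEND seq=0 -> in-order
Step 3: SEND seq=270 -> out-of-order
Step 4: SEND seq=1000 -> in-order

Answer: yes no yes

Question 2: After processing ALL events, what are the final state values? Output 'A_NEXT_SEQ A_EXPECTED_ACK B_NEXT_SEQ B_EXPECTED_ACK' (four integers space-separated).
Answer: 1059 75 374 1059

Derivation:
After event 0: A_seq=1000 A_ack=75 B_seq=75 B_ack=1000
After event 1: A_seq=1000 A_ack=75 B_seq=75 B_ack=1000
After event 2: A_seq=1000 A_ack=75 B_seq=270 B_ack=1000
After event 3: A_seq=1000 A_ack=75 B_seq=374 B_ack=1000
After event 4: A_seq=1059 A_ack=75 B_seq=374 B_ack=1059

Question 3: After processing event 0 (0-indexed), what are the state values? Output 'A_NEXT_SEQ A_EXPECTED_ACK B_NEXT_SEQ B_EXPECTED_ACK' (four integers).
After event 0: A_seq=1000 A_ack=75 B_seq=75 B_ack=1000

1000 75 75 1000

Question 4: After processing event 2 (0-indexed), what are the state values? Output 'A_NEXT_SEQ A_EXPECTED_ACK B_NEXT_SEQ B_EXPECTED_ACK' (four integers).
After event 0: A_seq=1000 A_ack=75 B_seq=75 B_ack=1000
After event 1: A_seq=1000 A_ack=75 B_seq=75 B_ack=1000
After event 2: A_seq=1000 A_ack=75 B_seq=270 B_ack=1000

1000 75 270 1000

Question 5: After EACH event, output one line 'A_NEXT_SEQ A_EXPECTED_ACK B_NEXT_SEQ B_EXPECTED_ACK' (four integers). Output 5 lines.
1000 75 75 1000
1000 75 75 1000
1000 75 270 1000
1000 75 374 1000
1059 75 374 1059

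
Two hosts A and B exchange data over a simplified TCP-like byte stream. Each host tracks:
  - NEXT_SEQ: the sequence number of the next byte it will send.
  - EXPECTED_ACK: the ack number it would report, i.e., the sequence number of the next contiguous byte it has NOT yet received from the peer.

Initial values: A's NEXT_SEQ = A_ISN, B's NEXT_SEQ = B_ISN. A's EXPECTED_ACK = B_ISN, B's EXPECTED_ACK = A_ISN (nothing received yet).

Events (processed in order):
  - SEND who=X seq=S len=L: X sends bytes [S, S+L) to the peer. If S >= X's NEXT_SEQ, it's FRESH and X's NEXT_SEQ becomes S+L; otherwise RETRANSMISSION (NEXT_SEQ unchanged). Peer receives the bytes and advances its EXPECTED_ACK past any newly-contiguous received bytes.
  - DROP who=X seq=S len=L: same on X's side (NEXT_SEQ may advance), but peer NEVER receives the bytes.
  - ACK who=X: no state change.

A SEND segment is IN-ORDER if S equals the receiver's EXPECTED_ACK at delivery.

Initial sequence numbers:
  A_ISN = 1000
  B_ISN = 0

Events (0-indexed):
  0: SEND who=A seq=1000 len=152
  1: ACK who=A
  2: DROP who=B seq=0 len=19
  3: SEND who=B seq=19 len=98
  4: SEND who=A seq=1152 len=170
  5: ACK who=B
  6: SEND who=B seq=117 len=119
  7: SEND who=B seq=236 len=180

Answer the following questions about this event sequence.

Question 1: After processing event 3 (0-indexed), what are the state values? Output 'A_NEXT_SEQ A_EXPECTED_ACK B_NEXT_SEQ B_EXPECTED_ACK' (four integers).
After event 0: A_seq=1152 A_ack=0 B_seq=0 B_ack=1152
After event 1: A_seq=1152 A_ack=0 B_seq=0 B_ack=1152
After event 2: A_seq=1152 A_ack=0 B_seq=19 B_ack=1152
After event 3: A_seq=1152 A_ack=0 B_seq=117 B_ack=1152

1152 0 117 1152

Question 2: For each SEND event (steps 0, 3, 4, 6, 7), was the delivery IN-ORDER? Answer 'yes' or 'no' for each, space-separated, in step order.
Step 0: SEND seq=1000 -> in-order
Step 3: SEND seq=19 -> out-of-order
Step 4: SEND seq=1152 -> in-order
Step 6: SEND seq=117 -> out-of-order
Step 7: SEND seq=236 -> out-of-order

Answer: yes no yes no no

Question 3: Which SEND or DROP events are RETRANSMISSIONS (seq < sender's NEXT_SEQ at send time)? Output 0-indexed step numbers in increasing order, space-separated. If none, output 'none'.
Answer: none

Derivation:
Step 0: SEND seq=1000 -> fresh
Step 2: DROP seq=0 -> fresh
Step 3: SEND seq=19 -> fresh
Step 4: SEND seq=1152 -> fresh
Step 6: SEND seq=117 -> fresh
Step 7: SEND seq=236 -> fresh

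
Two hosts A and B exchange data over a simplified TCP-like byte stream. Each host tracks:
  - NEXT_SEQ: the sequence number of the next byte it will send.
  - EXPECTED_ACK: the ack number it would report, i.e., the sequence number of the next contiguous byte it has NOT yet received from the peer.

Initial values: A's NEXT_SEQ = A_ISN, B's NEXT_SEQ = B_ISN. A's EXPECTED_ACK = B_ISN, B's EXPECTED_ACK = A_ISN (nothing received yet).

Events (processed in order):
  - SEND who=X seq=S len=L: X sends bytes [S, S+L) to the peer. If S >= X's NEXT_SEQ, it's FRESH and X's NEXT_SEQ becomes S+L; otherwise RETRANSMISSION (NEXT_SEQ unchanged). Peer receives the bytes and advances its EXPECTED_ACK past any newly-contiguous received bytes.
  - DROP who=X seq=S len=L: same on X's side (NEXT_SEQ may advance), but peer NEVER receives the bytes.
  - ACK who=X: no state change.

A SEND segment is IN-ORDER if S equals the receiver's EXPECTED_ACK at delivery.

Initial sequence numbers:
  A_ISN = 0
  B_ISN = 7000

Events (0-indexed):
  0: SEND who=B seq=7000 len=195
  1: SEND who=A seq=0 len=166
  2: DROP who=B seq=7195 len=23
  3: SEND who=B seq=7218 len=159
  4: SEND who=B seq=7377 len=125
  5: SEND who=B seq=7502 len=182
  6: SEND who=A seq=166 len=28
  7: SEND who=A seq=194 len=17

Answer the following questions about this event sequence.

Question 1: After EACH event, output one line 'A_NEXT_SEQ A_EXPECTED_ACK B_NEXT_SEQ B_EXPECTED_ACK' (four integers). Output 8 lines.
0 7195 7195 0
166 7195 7195 166
166 7195 7218 166
166 7195 7377 166
166 7195 7502 166
166 7195 7684 166
194 7195 7684 194
211 7195 7684 211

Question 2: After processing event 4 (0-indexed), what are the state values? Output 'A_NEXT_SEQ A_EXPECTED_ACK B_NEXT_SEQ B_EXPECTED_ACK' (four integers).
After event 0: A_seq=0 A_ack=7195 B_seq=7195 B_ack=0
After event 1: A_seq=166 A_ack=7195 B_seq=7195 B_ack=166
After event 2: A_seq=166 A_ack=7195 B_seq=7218 B_ack=166
After event 3: A_seq=166 A_ack=7195 B_seq=7377 B_ack=166
After event 4: A_seq=166 A_ack=7195 B_seq=7502 B_ack=166

166 7195 7502 166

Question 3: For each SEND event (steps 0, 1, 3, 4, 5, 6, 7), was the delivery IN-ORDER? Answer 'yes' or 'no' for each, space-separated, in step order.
Answer: yes yes no no no yes yes

Derivation:
Step 0: SEND seq=7000 -> in-order
Step 1: SEND seq=0 -> in-order
Step 3: SEND seq=7218 -> out-of-order
Step 4: SEND seq=7377 -> out-of-order
Step 5: SEND seq=7502 -> out-of-order
Step 6: SEND seq=166 -> in-order
Step 7: SEND seq=194 -> in-order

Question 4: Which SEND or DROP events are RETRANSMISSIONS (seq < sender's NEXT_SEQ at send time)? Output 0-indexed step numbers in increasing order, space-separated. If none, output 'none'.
Step 0: SEND seq=7000 -> fresh
Step 1: SEND seq=0 -> fresh
Step 2: DROP seq=7195 -> fresh
Step 3: SEND seq=7218 -> fresh
Step 4: SEND seq=7377 -> fresh
Step 5: SEND seq=7502 -> fresh
Step 6: SEND seq=166 -> fresh
Step 7: SEND seq=194 -> fresh

Answer: none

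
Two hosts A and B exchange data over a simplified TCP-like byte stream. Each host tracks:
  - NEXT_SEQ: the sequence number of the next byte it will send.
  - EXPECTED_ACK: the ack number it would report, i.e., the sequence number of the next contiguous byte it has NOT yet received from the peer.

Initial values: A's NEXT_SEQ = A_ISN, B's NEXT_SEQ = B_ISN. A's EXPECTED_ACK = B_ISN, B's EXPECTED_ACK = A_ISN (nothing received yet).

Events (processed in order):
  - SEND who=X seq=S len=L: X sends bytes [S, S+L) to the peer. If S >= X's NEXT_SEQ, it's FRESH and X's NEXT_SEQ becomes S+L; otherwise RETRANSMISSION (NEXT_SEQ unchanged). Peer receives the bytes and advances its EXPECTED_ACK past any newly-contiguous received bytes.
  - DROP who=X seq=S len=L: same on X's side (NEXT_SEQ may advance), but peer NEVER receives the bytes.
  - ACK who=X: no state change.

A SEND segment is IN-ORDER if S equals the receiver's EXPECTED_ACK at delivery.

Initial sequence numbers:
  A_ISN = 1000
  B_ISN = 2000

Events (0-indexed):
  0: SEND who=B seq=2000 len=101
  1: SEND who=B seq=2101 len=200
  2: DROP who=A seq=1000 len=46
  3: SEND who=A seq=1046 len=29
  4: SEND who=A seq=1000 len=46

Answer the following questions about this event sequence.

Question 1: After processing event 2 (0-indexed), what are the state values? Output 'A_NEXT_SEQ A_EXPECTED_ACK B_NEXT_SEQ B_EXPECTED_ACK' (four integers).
After event 0: A_seq=1000 A_ack=2101 B_seq=2101 B_ack=1000
After event 1: A_seq=1000 A_ack=2301 B_seq=2301 B_ack=1000
After event 2: A_seq=1046 A_ack=2301 B_seq=2301 B_ack=1000

1046 2301 2301 1000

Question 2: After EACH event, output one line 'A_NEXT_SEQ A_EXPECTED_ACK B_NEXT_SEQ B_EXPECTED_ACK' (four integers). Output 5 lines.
1000 2101 2101 1000
1000 2301 2301 1000
1046 2301 2301 1000
1075 2301 2301 1000
1075 2301 2301 1075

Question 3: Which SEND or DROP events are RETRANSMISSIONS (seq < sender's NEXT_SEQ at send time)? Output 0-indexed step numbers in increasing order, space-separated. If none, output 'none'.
Answer: 4

Derivation:
Step 0: SEND seq=2000 -> fresh
Step 1: SEND seq=2101 -> fresh
Step 2: DROP seq=1000 -> fresh
Step 3: SEND seq=1046 -> fresh
Step 4: SEND seq=1000 -> retransmit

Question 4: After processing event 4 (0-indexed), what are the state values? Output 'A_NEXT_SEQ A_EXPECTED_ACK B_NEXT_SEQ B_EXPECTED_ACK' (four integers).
After event 0: A_seq=1000 A_ack=2101 B_seq=2101 B_ack=1000
After event 1: A_seq=1000 A_ack=2301 B_seq=2301 B_ack=1000
After event 2: A_seq=1046 A_ack=2301 B_seq=2301 B_ack=1000
After event 3: A_seq=1075 A_ack=2301 B_seq=2301 B_ack=1000
After event 4: A_seq=1075 A_ack=2301 B_seq=2301 B_ack=1075

1075 2301 2301 1075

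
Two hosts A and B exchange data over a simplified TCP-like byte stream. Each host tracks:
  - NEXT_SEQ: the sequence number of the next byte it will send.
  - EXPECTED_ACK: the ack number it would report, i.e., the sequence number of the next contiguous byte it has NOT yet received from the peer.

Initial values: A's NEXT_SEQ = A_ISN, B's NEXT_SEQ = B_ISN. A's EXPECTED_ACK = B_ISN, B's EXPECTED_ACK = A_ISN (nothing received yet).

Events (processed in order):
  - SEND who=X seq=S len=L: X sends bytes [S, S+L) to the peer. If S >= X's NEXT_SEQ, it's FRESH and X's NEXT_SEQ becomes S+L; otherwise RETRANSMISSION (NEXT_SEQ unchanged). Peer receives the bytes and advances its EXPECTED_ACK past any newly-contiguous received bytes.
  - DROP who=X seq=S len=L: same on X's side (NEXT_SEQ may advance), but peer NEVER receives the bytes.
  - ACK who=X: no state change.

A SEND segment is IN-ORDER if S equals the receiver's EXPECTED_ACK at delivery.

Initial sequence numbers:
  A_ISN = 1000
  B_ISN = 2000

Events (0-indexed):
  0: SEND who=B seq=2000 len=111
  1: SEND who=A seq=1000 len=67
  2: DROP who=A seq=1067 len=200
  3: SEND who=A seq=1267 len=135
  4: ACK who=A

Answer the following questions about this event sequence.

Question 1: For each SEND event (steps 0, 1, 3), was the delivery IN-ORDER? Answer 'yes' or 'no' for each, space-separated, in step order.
Answer: yes yes no

Derivation:
Step 0: SEND seq=2000 -> in-order
Step 1: SEND seq=1000 -> in-order
Step 3: SEND seq=1267 -> out-of-order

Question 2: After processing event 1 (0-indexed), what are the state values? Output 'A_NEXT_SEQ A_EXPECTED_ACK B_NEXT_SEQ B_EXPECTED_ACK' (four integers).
After event 0: A_seq=1000 A_ack=2111 B_seq=2111 B_ack=1000
After event 1: A_seq=1067 A_ack=2111 B_seq=2111 B_ack=1067

1067 2111 2111 1067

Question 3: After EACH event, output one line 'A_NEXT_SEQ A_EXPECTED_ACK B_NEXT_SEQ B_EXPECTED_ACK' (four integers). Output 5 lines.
1000 2111 2111 1000
1067 2111 2111 1067
1267 2111 2111 1067
1402 2111 2111 1067
1402 2111 2111 1067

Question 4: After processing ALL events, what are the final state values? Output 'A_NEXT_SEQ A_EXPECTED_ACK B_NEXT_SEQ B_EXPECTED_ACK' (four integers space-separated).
Answer: 1402 2111 2111 1067

Derivation:
After event 0: A_seq=1000 A_ack=2111 B_seq=2111 B_ack=1000
After event 1: A_seq=1067 A_ack=2111 B_seq=2111 B_ack=1067
After event 2: A_seq=1267 A_ack=2111 B_seq=2111 B_ack=1067
After event 3: A_seq=1402 A_ack=2111 B_seq=2111 B_ack=1067
After event 4: A_seq=1402 A_ack=2111 B_seq=2111 B_ack=1067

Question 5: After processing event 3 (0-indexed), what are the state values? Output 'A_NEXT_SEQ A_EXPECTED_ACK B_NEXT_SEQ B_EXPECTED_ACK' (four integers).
After event 0: A_seq=1000 A_ack=2111 B_seq=2111 B_ack=1000
After event 1: A_seq=1067 A_ack=2111 B_seq=2111 B_ack=1067
After event 2: A_seq=1267 A_ack=2111 B_seq=2111 B_ack=1067
After event 3: A_seq=1402 A_ack=2111 B_seq=2111 B_ack=1067

1402 2111 2111 1067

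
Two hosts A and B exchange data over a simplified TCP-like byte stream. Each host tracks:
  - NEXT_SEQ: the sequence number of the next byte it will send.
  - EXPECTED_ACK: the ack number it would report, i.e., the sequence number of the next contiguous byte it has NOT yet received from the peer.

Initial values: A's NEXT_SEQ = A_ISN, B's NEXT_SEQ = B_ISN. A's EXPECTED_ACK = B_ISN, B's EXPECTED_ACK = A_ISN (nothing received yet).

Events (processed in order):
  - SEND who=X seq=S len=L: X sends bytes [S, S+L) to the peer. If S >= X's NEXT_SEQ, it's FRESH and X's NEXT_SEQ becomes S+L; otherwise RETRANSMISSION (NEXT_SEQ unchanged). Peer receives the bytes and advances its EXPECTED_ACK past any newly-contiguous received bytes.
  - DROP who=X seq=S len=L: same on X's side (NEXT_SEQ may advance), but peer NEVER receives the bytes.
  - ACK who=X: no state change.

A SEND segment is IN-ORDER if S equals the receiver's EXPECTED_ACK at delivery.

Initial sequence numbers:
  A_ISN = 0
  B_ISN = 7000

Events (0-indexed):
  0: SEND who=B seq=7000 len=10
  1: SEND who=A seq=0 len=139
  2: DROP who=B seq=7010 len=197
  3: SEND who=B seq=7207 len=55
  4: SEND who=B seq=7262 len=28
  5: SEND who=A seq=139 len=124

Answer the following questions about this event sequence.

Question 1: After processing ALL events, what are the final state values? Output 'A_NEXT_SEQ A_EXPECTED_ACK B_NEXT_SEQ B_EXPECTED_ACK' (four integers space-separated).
After event 0: A_seq=0 A_ack=7010 B_seq=7010 B_ack=0
After event 1: A_seq=139 A_ack=7010 B_seq=7010 B_ack=139
After event 2: A_seq=139 A_ack=7010 B_seq=7207 B_ack=139
After event 3: A_seq=139 A_ack=7010 B_seq=7262 B_ack=139
After event 4: A_seq=139 A_ack=7010 B_seq=7290 B_ack=139
After event 5: A_seq=263 A_ack=7010 B_seq=7290 B_ack=263

Answer: 263 7010 7290 263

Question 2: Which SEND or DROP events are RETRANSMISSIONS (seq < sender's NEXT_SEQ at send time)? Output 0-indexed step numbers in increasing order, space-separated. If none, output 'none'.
Step 0: SEND seq=7000 -> fresh
Step 1: SEND seq=0 -> fresh
Step 2: DROP seq=7010 -> fresh
Step 3: SEND seq=7207 -> fresh
Step 4: SEND seq=7262 -> fresh
Step 5: SEND seq=139 -> fresh

Answer: none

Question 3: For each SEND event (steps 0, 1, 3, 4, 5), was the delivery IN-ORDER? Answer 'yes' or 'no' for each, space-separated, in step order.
Answer: yes yes no no yes

Derivation:
Step 0: SEND seq=7000 -> in-order
Step 1: SEND seq=0 -> in-order
Step 3: SEND seq=7207 -> out-of-order
Step 4: SEND seq=7262 -> out-of-order
Step 5: SEND seq=139 -> in-order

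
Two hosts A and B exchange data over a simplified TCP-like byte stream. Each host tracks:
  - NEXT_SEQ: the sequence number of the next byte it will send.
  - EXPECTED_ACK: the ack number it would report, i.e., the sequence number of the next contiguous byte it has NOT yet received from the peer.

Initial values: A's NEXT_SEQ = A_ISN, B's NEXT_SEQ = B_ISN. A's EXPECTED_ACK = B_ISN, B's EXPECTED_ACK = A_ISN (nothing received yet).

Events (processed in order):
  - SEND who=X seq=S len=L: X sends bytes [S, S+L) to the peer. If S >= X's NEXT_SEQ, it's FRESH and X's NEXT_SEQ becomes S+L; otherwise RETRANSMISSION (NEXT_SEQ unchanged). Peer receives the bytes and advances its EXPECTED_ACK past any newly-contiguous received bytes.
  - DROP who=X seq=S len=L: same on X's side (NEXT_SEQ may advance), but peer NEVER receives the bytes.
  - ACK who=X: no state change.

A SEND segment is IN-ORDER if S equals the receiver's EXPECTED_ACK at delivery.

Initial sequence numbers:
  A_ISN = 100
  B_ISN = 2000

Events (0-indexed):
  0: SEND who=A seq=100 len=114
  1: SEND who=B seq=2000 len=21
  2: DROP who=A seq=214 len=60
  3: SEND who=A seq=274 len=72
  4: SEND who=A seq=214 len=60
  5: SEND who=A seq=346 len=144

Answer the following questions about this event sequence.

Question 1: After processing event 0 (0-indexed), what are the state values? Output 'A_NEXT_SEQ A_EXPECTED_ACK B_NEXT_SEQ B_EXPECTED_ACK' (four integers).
After event 0: A_seq=214 A_ack=2000 B_seq=2000 B_ack=214

214 2000 2000 214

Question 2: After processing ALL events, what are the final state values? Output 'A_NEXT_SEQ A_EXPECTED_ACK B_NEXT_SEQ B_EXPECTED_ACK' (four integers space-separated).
Answer: 490 2021 2021 490

Derivation:
After event 0: A_seq=214 A_ack=2000 B_seq=2000 B_ack=214
After event 1: A_seq=214 A_ack=2021 B_seq=2021 B_ack=214
After event 2: A_seq=274 A_ack=2021 B_seq=2021 B_ack=214
After event 3: A_seq=346 A_ack=2021 B_seq=2021 B_ack=214
After event 4: A_seq=346 A_ack=2021 B_seq=2021 B_ack=346
After event 5: A_seq=490 A_ack=2021 B_seq=2021 B_ack=490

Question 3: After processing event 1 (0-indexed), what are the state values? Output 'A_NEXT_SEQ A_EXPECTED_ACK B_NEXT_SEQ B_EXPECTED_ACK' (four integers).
After event 0: A_seq=214 A_ack=2000 B_seq=2000 B_ack=214
After event 1: A_seq=214 A_ack=2021 B_seq=2021 B_ack=214

214 2021 2021 214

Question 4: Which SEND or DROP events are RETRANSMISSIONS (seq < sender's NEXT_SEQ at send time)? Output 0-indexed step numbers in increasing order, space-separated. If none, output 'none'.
Answer: 4

Derivation:
Step 0: SEND seq=100 -> fresh
Step 1: SEND seq=2000 -> fresh
Step 2: DROP seq=214 -> fresh
Step 3: SEND seq=274 -> fresh
Step 4: SEND seq=214 -> retransmit
Step 5: SEND seq=346 -> fresh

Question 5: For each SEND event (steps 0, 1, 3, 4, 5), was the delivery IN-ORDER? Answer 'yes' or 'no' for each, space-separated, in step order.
Answer: yes yes no yes yes

Derivation:
Step 0: SEND seq=100 -> in-order
Step 1: SEND seq=2000 -> in-order
Step 3: SEND seq=274 -> out-of-order
Step 4: SEND seq=214 -> in-order
Step 5: SEND seq=346 -> in-order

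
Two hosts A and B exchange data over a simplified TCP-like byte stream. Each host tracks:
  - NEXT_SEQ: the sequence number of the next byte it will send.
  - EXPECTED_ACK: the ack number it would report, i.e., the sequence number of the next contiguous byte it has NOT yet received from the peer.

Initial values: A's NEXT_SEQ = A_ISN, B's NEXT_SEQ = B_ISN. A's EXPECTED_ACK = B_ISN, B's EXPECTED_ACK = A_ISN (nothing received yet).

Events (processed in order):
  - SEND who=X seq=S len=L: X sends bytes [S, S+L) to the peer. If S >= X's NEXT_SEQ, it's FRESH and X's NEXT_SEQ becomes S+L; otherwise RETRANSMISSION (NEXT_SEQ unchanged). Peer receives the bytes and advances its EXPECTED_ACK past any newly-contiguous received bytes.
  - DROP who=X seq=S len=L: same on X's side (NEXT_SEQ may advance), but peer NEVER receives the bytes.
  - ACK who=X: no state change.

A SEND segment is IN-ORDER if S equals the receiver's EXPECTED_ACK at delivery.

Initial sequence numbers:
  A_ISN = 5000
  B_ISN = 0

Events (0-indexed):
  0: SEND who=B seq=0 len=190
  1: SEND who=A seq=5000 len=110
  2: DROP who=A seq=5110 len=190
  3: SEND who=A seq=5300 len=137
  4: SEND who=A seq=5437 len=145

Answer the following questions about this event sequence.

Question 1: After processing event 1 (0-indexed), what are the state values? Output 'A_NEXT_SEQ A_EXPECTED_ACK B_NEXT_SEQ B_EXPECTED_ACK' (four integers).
After event 0: A_seq=5000 A_ack=190 B_seq=190 B_ack=5000
After event 1: A_seq=5110 A_ack=190 B_seq=190 B_ack=5110

5110 190 190 5110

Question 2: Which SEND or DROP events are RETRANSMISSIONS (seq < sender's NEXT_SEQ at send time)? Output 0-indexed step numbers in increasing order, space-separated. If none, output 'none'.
Step 0: SEND seq=0 -> fresh
Step 1: SEND seq=5000 -> fresh
Step 2: DROP seq=5110 -> fresh
Step 3: SEND seq=5300 -> fresh
Step 4: SEND seq=5437 -> fresh

Answer: none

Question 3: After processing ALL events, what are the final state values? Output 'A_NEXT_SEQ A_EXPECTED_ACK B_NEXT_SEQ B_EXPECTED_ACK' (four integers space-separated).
After event 0: A_seq=5000 A_ack=190 B_seq=190 B_ack=5000
After event 1: A_seq=5110 A_ack=190 B_seq=190 B_ack=5110
After event 2: A_seq=5300 A_ack=190 B_seq=190 B_ack=5110
After event 3: A_seq=5437 A_ack=190 B_seq=190 B_ack=5110
After event 4: A_seq=5582 A_ack=190 B_seq=190 B_ack=5110

Answer: 5582 190 190 5110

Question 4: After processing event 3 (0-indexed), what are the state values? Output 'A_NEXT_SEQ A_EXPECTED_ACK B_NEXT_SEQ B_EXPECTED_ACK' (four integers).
After event 0: A_seq=5000 A_ack=190 B_seq=190 B_ack=5000
After event 1: A_seq=5110 A_ack=190 B_seq=190 B_ack=5110
After event 2: A_seq=5300 A_ack=190 B_seq=190 B_ack=5110
After event 3: A_seq=5437 A_ack=190 B_seq=190 B_ack=5110

5437 190 190 5110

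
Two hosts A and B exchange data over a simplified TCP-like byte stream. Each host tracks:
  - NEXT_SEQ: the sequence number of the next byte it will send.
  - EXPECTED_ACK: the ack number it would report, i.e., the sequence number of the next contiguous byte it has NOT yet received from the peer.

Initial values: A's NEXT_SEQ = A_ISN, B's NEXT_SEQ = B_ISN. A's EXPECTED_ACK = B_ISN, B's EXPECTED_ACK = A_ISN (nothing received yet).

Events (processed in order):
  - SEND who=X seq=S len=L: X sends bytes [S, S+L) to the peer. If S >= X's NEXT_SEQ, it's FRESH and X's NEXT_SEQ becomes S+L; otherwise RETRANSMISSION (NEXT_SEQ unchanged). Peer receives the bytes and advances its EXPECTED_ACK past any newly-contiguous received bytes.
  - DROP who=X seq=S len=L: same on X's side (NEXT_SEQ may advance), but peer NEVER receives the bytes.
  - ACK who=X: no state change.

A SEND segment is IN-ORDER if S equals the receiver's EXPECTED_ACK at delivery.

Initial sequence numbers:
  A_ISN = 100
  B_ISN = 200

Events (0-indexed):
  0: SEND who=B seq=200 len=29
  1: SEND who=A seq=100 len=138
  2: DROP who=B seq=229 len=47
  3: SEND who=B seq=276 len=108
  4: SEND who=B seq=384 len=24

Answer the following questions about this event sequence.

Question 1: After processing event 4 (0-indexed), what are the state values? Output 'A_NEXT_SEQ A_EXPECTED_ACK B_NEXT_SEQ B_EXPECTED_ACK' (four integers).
After event 0: A_seq=100 A_ack=229 B_seq=229 B_ack=100
After event 1: A_seq=238 A_ack=229 B_seq=229 B_ack=238
After event 2: A_seq=238 A_ack=229 B_seq=276 B_ack=238
After event 3: A_seq=238 A_ack=229 B_seq=384 B_ack=238
After event 4: A_seq=238 A_ack=229 B_seq=408 B_ack=238

238 229 408 238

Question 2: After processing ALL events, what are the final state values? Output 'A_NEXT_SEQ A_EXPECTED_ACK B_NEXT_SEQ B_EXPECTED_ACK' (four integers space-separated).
After event 0: A_seq=100 A_ack=229 B_seq=229 B_ack=100
After event 1: A_seq=238 A_ack=229 B_seq=229 B_ack=238
After event 2: A_seq=238 A_ack=229 B_seq=276 B_ack=238
After event 3: A_seq=238 A_ack=229 B_seq=384 B_ack=238
After event 4: A_seq=238 A_ack=229 B_seq=408 B_ack=238

Answer: 238 229 408 238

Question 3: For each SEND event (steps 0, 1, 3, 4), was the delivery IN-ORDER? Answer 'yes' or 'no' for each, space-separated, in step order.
Step 0: SEND seq=200 -> in-order
Step 1: SEND seq=100 -> in-order
Step 3: SEND seq=276 -> out-of-order
Step 4: SEND seq=384 -> out-of-order

Answer: yes yes no no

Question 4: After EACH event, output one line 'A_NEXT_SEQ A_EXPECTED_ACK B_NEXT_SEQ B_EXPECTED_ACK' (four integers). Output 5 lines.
100 229 229 100
238 229 229 238
238 229 276 238
238 229 384 238
238 229 408 238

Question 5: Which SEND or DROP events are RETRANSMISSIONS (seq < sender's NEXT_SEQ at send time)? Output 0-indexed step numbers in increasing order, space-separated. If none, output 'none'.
Answer: none

Derivation:
Step 0: SEND seq=200 -> fresh
Step 1: SEND seq=100 -> fresh
Step 2: DROP seq=229 -> fresh
Step 3: SEND seq=276 -> fresh
Step 4: SEND seq=384 -> fresh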